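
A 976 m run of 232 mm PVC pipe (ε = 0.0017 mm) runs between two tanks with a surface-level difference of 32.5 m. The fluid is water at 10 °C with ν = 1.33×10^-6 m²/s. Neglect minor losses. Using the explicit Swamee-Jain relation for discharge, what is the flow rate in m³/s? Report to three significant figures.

Swamee-Jain (Type II): Q = -0.965·√(gD⁵h_f/L)·ln[ε/(3.7D) + √(3.17ν²L/(gD³h_f))]
√(gD⁵h_f/L) = √(9.81·0.232⁵·32.5/976) = 0.01482
ε/(3.7D) = 1.98×10^-6; √(3.17ν²L/(gD³h_f)) = 3.71×10^-5
Q = -0.965·0.01482·ln(3.906×10^-5) = 0.1451 m³/s
Check: V = 3.43 m/s, Re = 5.99×10^5, f = 0.01281, h_f = 32.4 m ≈ 32.5 m ✓

Q ≈ 0.145 m³/s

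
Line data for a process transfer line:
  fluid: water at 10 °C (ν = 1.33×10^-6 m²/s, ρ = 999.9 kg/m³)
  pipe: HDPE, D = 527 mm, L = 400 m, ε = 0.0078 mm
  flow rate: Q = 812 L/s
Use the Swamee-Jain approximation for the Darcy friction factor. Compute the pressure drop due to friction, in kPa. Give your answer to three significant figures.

Δp ≈ 59.6 kPa

V = 4Q/(πD²) = 4·0.812/(π·0.527²) = 3.723 m/s
Re = VD/ν = 3.723·0.527/1.33×10^-6 = 1.48×10^6 → turbulent
ε/D = 0.0078/527 = 1.48×10^-5
Swamee-Jain: f = 0.01133
h_f = f(L/D)V²/(2g) = 0.01133·(400/0.527)·3.723²/(2·9.81) = 6.076 m
Δp = ρg·h_f = 999.9·9.81·6.076 = 59.60 kPa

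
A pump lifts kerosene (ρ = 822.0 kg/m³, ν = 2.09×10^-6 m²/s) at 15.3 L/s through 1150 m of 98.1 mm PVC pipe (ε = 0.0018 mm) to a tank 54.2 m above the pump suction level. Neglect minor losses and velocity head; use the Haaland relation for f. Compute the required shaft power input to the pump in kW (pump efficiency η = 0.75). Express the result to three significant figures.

V = 4Q/(πD²) = 2.024 m/s; Re = 9.50×10^4; ε/D = 1.83×10^-5; f = 0.01808
h_f = f(L/D)V²/2g = 44.27 m
Total head H = z + h_f = 54.2 + 44.27 = 98.47 m
P_hyd = ρgQH = 822.0·9.81·0.0153·98.47 = 12.15 kW
P_shaft = P_hyd/η = 12.15/0.75 = 16.20 kW

P_shaft ≈ 16.2 kW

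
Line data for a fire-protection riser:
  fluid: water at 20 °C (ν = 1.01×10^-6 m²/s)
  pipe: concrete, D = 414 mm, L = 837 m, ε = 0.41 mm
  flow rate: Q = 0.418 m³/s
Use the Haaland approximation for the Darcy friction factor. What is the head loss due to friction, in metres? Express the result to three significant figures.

h_f ≈ 19.7 m

V = 4Q/(πD²) = 4·0.418/(π·0.414²) = 3.105 m/s
Re = VD/ν = 3.105·0.414/1.01×10^-6 = 1.27×10^6 → turbulent
ε/D = 0.41/414 = 9.90×10^-4
Haaland: f = 0.01984
h_f = f(L/D)V²/(2g) = 0.01984·(837/0.414)·3.105²/(2·9.81) = 19.71 m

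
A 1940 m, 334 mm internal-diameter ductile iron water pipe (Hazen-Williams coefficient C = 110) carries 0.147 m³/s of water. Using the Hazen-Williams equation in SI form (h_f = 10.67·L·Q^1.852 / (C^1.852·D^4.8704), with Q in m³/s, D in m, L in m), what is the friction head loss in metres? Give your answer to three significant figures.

h_f ≈ 20.5 m

h_f = 10.67·1940·0.147^1.852 / (110^1.852·0.334^4.8704) = 20.55 m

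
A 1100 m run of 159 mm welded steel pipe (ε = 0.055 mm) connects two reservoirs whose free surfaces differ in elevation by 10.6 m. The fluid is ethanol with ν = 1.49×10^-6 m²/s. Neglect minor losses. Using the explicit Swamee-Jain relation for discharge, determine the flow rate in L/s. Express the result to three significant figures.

Swamee-Jain (Type II): Q = -0.965·√(gD⁵h_f/L)·ln[ε/(3.7D) + √(3.17ν²L/(gD³h_f))]
√(gD⁵h_f/L) = √(9.81·0.159⁵·10.6/1100) = 0.003099
ε/(3.7D) = 9.35×10^-5; √(3.17ν²L/(gD³h_f)) = 1.36×10^-4
Q = -0.965·0.003099·ln(2.296×10^-4) = 0.02506 m³/s
Check: V = 1.26 m/s, Re = 1.35×10^5, f = 0.01893, h_f = 10.6 m ≈ 10.6 m ✓

Q ≈ 25.1 L/s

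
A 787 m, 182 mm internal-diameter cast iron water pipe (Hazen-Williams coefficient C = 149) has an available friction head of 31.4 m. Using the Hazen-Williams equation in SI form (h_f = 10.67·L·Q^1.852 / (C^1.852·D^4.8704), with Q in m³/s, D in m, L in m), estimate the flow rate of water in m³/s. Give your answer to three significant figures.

Q ≈ 0.0826 m³/s

Rearranging: Q = [h_f·C^1.852·D^4.8704 / (10.67·L)]^(1/1.852)
Q = [31.4·149^1.852·0.182^4.8704 / (10.67·787)]^0.540 = 0.08255 m³/s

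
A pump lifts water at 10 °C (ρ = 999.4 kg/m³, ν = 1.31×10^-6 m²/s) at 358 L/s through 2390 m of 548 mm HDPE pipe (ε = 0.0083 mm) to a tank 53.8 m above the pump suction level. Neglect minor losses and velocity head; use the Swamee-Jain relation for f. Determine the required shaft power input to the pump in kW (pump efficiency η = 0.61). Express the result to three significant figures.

V = 4Q/(πD²) = 1.518 m/s; Re = 6.35×10^5; ε/D = 1.51×10^-5; f = 0.01283
h_f = f(L/D)V²/2g = 6.569 m
Total head H = z + h_f = 53.8 + 6.569 = 60.37 m
P_hyd = ρgQH = 999.4·9.81·0.358·60.37 = 211.9 kW
P_shaft = P_hyd/η = 211.9/0.61 = 347.4 kW

P_shaft ≈ 347 kW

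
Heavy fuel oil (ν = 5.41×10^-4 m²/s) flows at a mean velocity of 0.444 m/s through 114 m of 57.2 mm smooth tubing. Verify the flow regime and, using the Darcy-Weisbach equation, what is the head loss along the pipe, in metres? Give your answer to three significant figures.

h_f ≈ 27.3 m

Re = VD/ν = 0.444·0.05720/5.41×10^-4 = 46.9 → laminar (Re < 2300)
f = 64/Re = 1.363
h_f = f(L/D)V²/(2g) = 1.363·(114/0.05720)·0.444²/(2·9.81) = 27.30 m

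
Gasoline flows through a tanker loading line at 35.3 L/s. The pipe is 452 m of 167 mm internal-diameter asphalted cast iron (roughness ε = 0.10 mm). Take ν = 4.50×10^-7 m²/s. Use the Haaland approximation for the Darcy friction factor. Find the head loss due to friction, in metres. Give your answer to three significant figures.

V = 4Q/(πD²) = 4·0.0353/(π·0.167²) = 1.612 m/s
Re = VD/ν = 1.612·0.167/4.50×10^-7 = 5.98×10^5 → turbulent
ε/D = 0.10/167 = 5.99×10^-4
Haaland: f = 0.01806
h_f = f(L/D)V²/(2g) = 0.01806·(452/0.167)·1.612²/(2·9.81) = 6.471 m

h_f ≈ 6.47 m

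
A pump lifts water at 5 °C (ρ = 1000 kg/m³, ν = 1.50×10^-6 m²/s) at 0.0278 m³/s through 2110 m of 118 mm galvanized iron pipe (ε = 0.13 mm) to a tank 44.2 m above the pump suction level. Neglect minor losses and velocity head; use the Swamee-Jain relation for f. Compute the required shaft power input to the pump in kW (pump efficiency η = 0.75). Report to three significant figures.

V = 4Q/(πD²) = 2.542 m/s; Re = 2.00×10^5; ε/D = 0.00110; f = 0.02158
h_f = f(L/D)V²/2g = 127.1 m
Total head H = z + h_f = 44.2 + 127.1 = 171.3 m
P_hyd = ρgQH = 1000·9.81·0.0278·171.3 = 46.72 kW
P_shaft = P_hyd/η = 46.72/0.75 = 62.30 kW

P_shaft ≈ 62.3 kW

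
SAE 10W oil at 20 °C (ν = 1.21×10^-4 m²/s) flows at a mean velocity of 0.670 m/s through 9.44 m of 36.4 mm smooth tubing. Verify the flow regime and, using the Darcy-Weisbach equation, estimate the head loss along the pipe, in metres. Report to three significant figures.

h_f ≈ 1.88 m

Re = VD/ν = 0.670·0.03640/1.21×10^-4 = 202 → laminar (Re < 2300)
f = 64/Re = 0.3175
h_f = f(L/D)V²/(2g) = 0.3175·(9.44/0.03640)·0.670²/(2·9.81) = 1.884 m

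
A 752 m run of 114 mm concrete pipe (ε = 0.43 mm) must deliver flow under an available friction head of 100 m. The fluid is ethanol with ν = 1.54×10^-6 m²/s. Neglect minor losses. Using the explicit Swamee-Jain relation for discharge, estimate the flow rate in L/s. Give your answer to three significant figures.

Swamee-Jain (Type II): Q = -0.965·√(gD⁵h_f/L)·ln[ε/(3.7D) + √(3.17ν²L/(gD³h_f))]
√(gD⁵h_f/L) = √(9.81·0.114⁵·100/752) = 0.005012
ε/(3.7D) = 0.00102; √(3.17ν²L/(gD³h_f)) = 6.24×10^-5
Q = -0.965·0.005012·ln(0.001082) = 0.03303 m³/s
Check: V = 3.24 m/s, Re = 2.40×10^5, f = 0.02858, h_f = 101 m ≈ 100 m ✓

Q ≈ 33.0 L/s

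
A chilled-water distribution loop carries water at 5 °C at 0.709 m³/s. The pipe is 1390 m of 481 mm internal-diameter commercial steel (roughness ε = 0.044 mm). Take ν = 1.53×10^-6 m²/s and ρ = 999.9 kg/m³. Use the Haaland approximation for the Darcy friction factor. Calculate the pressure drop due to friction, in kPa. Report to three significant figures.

V = 4Q/(πD²) = 4·0.709/(π·0.481²) = 3.902 m/s
Re = VD/ν = 3.902·0.481/1.53×10^-6 = 1.23×10^6 → turbulent
ε/D = 0.044/481 = 9.15×10^-5
Haaland: f = 0.01298
h_f = f(L/D)V²/(2g) = 0.01298·(1390/0.481)·3.902²/(2·9.81) = 29.12 m
Δp = ρg·h_f = 999.9·9.81·29.12 = 285.6 kPa

Δp ≈ 286 kPa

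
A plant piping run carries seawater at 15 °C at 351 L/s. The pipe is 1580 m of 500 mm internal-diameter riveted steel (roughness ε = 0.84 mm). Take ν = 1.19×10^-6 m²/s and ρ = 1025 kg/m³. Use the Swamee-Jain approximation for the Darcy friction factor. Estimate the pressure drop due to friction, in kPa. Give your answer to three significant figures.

Δp ≈ 118 kPa

V = 4Q/(πD²) = 4·0.351/(π·0.500²) = 1.788 m/s
Re = VD/ν = 1.788·0.500/1.19×10^-6 = 7.51×10^5 → turbulent
ε/D = 0.84/500 = 0.00168
Swamee-Jain: f = 0.02274
h_f = f(L/D)V²/(2g) = 0.02274·(1580/0.500)·1.788²/(2·9.81) = 11.71 m
Δp = ρg·h_f = 1025·9.81·11.71 = 117.7 kPa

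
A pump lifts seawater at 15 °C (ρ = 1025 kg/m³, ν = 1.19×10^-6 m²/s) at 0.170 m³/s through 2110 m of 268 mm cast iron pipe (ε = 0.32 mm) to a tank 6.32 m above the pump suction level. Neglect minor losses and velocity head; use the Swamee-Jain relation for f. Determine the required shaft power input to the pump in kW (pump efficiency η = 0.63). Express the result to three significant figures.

P_shaft ≈ 225 kW

V = 4Q/(πD²) = 3.014 m/s; Re = 6.79×10^5; ε/D = 0.00119; f = 0.02101
h_f = f(L/D)V²/2g = 76.56 m
Total head H = z + h_f = 6.32 + 76.56 = 82.88 m
P_hyd = ρgQH = 1025·9.81·0.170·82.88 = 141.7 kW
P_shaft = P_hyd/η = 141.7/0.63 = 224.9 kW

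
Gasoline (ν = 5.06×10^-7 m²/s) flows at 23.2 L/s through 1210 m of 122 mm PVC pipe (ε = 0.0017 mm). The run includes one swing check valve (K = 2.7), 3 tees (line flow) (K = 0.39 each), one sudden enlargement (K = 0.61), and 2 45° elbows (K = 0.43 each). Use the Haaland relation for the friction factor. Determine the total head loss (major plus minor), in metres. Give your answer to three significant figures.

V = 4Q/(πD²) = 1.985 m/s; V²/2g = 0.2008 m
Re = 4.79×10^5, ε/D = 1.39×10^-5 → f = 0.01332 (Haaland)
Major: h_f = f(L/D)·V²/2g = 0.01332·9918·0.2008 = 26.53 m
Minor: ΣK = 5.34; h_m = ΣK·V²/2g = 1.072 m
Total H_L = 26.53 + 1.072 = 27.60 m

H_L ≈ 27.6 m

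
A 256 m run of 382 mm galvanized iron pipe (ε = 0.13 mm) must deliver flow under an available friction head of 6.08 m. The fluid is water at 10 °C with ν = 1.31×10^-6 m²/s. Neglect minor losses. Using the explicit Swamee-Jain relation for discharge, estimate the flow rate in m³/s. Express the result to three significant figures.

Q ≈ 0.382 m³/s

Swamee-Jain (Type II): Q = -0.965·√(gD⁵h_f/L)·ln[ε/(3.7D) + √(3.17ν²L/(gD³h_f))]
√(gD⁵h_f/L) = √(9.81·0.382⁵·6.08/256) = 0.04353
ε/(3.7D) = 9.20×10^-5; √(3.17ν²L/(gD³h_f)) = 2.05×10^-5
Q = -0.965·0.04353·ln(1.124×10^-4) = 0.3820 m³/s
Check: V = 3.33 m/s, Re = 9.72×10^5, f = 0.01612, h_f = 6.12 m ≈ 6.08 m ✓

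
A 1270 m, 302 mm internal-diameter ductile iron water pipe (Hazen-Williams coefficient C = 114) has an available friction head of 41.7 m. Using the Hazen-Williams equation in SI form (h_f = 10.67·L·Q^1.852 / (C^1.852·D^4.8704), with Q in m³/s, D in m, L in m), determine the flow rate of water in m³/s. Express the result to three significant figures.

Q ≈ 0.215 m³/s

Rearranging: Q = [h_f·C^1.852·D^4.8704 / (10.67·L)]^(1/1.852)
Q = [41.7·114^1.852·0.302^4.8704 / (10.67·1270)]^0.540 = 0.2153 m³/s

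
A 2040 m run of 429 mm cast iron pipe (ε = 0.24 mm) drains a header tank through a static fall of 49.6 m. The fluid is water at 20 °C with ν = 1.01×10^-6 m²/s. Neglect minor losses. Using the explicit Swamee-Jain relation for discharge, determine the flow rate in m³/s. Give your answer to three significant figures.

Q ≈ 0.495 m³/s

Swamee-Jain (Type II): Q = -0.965·√(gD⁵h_f/L)·ln[ε/(3.7D) + √(3.17ν²L/(gD³h_f))]
√(gD⁵h_f/L) = √(9.81·0.429⁵·49.6/2040) = 0.05887
ε/(3.7D) = 1.51×10^-4; √(3.17ν²L/(gD³h_f)) = 1.31×10^-5
Q = -0.965·0.05887·ln(1.643×10^-4) = 0.4950 m³/s
Check: V = 3.42 m/s, Re = 1.45×10^6, f = 0.01753, h_f = 49.8 m ≈ 49.6 m ✓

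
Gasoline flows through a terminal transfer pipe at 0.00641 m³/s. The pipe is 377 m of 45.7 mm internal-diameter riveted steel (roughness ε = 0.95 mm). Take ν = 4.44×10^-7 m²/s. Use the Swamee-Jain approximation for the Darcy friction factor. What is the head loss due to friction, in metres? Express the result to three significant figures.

h_f ≈ 318 m

V = 4Q/(πD²) = 4·0.00641/(π·0.0457²) = 3.908 m/s
Re = VD/ν = 3.908·0.0457/4.44×10^-7 = 4.02×10^5 → turbulent
ε/D = 0.95/45.7 = 0.0208
Swamee-Jain: f = 0.04954
h_f = f(L/D)V²/(2g) = 0.04954·(377/0.0457)·3.908²/(2·9.81) = 318.1 m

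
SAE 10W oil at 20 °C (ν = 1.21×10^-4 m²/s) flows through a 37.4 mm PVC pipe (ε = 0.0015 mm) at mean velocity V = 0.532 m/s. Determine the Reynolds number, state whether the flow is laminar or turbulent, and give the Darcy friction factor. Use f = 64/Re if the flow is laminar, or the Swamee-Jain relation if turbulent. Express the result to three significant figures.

Re ≈ 164; laminar; f = 64/Re ≈ 0.389

Re = VD/ν = 0.5320·0.0374/1.21×10^-4 = 164
Re < 2300 → laminar → f = 64/Re = 0.3892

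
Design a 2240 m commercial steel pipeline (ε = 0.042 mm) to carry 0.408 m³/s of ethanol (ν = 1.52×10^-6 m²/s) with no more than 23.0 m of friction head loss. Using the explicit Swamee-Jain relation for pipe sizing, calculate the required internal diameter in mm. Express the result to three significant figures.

Swamee-Jain (Type III): D = 0.66·[ε^1.25·(LQ²/(gh_f))^4.75 + ν·Q^9.4·(L/(gh_f))^5.2]^0.04
LQ²/(gh_f) = 1.653; L/(gh_f) = 9.928
Term 1 = ε^1.25·(…)^4.75 = 3.68×10^-5; Term 2 = ν·Q^9.4·(…)^5.2 = 5.08×10^-5
D = 0.66·(3.68×10^-5 + 5.08×10^-5)^0.04 = 0.4542 m = 454 mm
Check: V = 2.52 m/s, Re = 7.52×10^5, f = 0.01375, h_f = 21.9 m ≈ 23.0 m ✓

D ≈ 454 mm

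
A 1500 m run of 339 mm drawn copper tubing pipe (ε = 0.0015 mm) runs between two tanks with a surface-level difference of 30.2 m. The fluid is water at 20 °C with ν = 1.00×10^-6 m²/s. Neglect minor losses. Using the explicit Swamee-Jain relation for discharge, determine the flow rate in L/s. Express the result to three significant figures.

Swamee-Jain (Type II): Q = -0.965·√(gD⁵h_f/L)·ln[ε/(3.7D) + √(3.17ν²L/(gD³h_f))]
√(gD⁵h_f/L) = √(9.81·0.339⁵·30.2/1500) = 0.02974
ε/(3.7D) = 1.20×10^-6; √(3.17ν²L/(gD³h_f)) = 2.03×10^-5
Q = -0.965·0.02974·ln(2.149×10^-5) = 0.3084 m³/s
Check: V = 3.42 m/s, Re = 1.16×10^6, f = 0.01145, h_f = 30.1 m ≈ 30.2 m ✓

Q ≈ 308 L/s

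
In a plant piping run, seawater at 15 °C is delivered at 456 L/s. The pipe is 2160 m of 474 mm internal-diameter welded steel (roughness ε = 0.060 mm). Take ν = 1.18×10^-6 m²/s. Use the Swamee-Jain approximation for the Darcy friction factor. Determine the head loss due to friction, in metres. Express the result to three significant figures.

V = 4Q/(πD²) = 4·0.456/(π·0.474²) = 2.584 m/s
Re = VD/ν = 2.584·0.474/1.18×10^-6 = 1.04×10^6 → turbulent
ε/D = 0.060/474 = 1.27×10^-4
Swamee-Jain: f = 0.01384
h_f = f(L/D)V²/(2g) = 0.01384·(2160/0.474)·2.584²/(2·9.81) = 21.47 m

h_f ≈ 21.5 m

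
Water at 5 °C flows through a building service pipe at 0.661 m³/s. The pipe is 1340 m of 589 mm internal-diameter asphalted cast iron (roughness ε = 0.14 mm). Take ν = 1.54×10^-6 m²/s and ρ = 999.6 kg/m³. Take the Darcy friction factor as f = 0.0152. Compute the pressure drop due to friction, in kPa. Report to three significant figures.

V = 4Q/(πD²) = 4·0.661/(π·0.589²) = 2.426 m/s
h_f = f(L/D)V²/(2g) = 0.01520·(1340/0.589)·2.426²/(2·9.81) = 10.37 m
Δp = ρg·h_f = 999.6·9.81·10.37 = 101.7 kPa

Δp ≈ 102 kPa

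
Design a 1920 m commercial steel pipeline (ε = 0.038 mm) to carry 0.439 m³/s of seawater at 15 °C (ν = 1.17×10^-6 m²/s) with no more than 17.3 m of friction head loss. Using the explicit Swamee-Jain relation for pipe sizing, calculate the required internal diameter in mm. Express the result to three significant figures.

Swamee-Jain (Type III): D = 0.66·[ε^1.25·(LQ²/(gh_f))^4.75 + ν·Q^9.4·(L/(gh_f))^5.2]^0.04
LQ²/(gh_f) = 2.180; L/(gh_f) = 11.31
Term 1 = ε^1.25·(…)^4.75 = 1.21×10^-4; Term 2 = ν·Q^9.4·(…)^5.2 = 1.53×10^-4
D = 0.66·(1.21×10^-4 + 1.53×10^-4)^0.04 = 0.4754 m = 475 mm
Check: V = 2.47 m/s, Re = 1.00×10^6, f = 0.01319, h_f = 16.6 m ≈ 17.3 m ✓

D ≈ 475 mm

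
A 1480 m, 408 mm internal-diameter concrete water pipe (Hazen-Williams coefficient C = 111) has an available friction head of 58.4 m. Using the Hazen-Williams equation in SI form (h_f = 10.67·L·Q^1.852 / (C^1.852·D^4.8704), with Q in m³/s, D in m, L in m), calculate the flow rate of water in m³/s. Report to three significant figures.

Rearranging: Q = [h_f·C^1.852·D^4.8704 / (10.67·L)]^(1/1.852)
Q = [58.4·111^1.852·0.408^4.8704 / (10.67·1480)]^0.540 = 0.5108 m³/s

Q ≈ 0.511 m³/s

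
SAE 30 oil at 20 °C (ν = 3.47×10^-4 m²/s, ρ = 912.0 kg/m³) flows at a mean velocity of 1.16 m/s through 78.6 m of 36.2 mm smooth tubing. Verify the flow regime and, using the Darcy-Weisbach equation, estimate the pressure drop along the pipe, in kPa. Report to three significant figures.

Re = VD/ν = 1.16·0.03620/3.47×10^-4 = 121 → laminar (Re < 2300)
f = 64/Re = 0.5289
h_f = f(L/D)V²/(2g) = 0.5289·(78.6/0.03620)·1.16²/(2·9.81) = 78.75 m
Δp = ρg·h_f = 912.0·9.81·78.75 = 704.6 kPa

Δp ≈ 705 kPa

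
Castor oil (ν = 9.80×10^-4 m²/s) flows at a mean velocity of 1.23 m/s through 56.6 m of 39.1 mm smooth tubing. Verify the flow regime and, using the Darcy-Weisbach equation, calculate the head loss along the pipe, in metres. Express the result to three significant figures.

Re = VD/ν = 1.23·0.03910/9.80×10^-4 = 49.1 → laminar (Re < 2300)
f = 64/Re = 1.304
h_f = f(L/D)V²/(2g) = 1.304·(56.6/0.03910)·1.23²/(2·9.81) = 145.6 m

h_f ≈ 146 m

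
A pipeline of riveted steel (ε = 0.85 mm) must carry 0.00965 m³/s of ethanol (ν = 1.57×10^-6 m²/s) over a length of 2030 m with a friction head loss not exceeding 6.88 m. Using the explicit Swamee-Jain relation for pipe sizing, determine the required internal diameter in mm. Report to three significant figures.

D ≈ 152 mm

Swamee-Jain (Type III): D = 0.66·[ε^1.25·(LQ²/(gh_f))^4.75 + ν·Q^9.4·(L/(gh_f))^5.2]^0.04
LQ²/(gh_f) = 0.002801; L/(gh_f) = 30.08
Term 1 = ε^1.25·(…)^4.75 = 1.09×10^-16; Term 2 = ν·Q^9.4·(…)^5.2 = 8.66×10^-18
D = 0.66·(1.09×10^-16 + 8.66×10^-18)^0.04 = 0.1522 m = 152 mm
Check: V = 0.531 m/s, Re = 5.14×10^4, f = 0.03342, h_f = 6.40 m ≈ 6.88 m ✓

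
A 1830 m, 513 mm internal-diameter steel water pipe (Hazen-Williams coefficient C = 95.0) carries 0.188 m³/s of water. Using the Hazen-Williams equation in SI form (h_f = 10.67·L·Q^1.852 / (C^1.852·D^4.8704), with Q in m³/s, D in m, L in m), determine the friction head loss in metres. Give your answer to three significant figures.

h_f = 10.67·1830·0.188^1.852 / (95.0^1.852·0.513^4.8704) = 4.960 m

h_f ≈ 4.96 m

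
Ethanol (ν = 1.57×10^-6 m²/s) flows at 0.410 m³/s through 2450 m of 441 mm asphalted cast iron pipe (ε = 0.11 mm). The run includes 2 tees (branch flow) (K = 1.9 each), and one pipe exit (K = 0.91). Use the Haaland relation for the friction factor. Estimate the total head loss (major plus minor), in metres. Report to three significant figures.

H_L ≈ 33.0 m

V = 4Q/(πD²) = 2.684 m/s; V²/2g = 0.3672 m
Re = 7.54×10^5, ε/D = 2.49×10^-4 → f = 0.01533 (Haaland)
Major: h_f = f(L/D)·V²/2g = 0.01533·5556·0.3672 = 31.28 m
Minor: ΣK = 4.71; h_m = ΣK·V²/2g = 1.730 m
Total H_L = 31.28 + 1.730 = 33.01 m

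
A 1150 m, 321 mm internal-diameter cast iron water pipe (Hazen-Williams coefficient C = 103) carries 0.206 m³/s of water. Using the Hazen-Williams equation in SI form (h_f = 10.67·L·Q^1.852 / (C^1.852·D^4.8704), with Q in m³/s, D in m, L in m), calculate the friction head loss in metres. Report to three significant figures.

h_f = 10.67·1150·0.206^1.852 / (103^1.852·0.321^4.8704) = 31.18 m

h_f ≈ 31.2 m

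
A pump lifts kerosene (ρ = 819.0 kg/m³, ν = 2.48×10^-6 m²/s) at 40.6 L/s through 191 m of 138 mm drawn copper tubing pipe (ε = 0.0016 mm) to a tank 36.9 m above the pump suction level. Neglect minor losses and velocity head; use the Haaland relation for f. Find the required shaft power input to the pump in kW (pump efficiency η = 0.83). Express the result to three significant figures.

P_shaft ≈ 17.9 kW

V = 4Q/(πD²) = 2.714 m/s; Re = 1.51×10^5; ε/D = 1.16×10^-5; f = 0.01644
h_f = f(L/D)V²/2g = 8.545 m
Total head H = z + h_f = 36.9 + 8.545 = 45.44 m
P_hyd = ρgQH = 819.0·9.81·0.0406·45.44 = 14.82 kW
P_shaft = P_hyd/η = 14.82/0.83 = 17.86 kW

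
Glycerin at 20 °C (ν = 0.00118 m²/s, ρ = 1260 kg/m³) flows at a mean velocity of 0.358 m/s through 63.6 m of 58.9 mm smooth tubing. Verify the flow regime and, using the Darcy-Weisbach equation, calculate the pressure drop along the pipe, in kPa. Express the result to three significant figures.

Δp ≈ 312 kPa

Re = VD/ν = 0.358·0.05890/0.00118 = 17.9 → laminar (Re < 2300)
f = 64/Re = 3.581
h_f = f(L/D)V²/(2g) = 3.581·(63.6/0.05890)·0.358²/(2·9.81) = 25.26 m
Δp = ρg·h_f = 1260·9.81·25.26 = 312.3 kPa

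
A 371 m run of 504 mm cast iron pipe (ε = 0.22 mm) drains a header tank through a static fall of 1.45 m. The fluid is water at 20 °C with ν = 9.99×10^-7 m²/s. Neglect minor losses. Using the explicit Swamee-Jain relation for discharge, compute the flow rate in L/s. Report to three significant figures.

Q ≈ 302 L/s

Swamee-Jain (Type II): Q = -0.965·√(gD⁵h_f/L)·ln[ε/(3.7D) + √(3.17ν²L/(gD³h_f))]
√(gD⁵h_f/L) = √(9.81·0.504⁵·1.45/371) = 0.03531
ε/(3.7D) = 1.18×10^-4; √(3.17ν²L/(gD³h_f)) = 2.54×10^-5
Q = -0.965·0.03531·ln(1.434×10^-4) = 0.3016 m³/s
Check: V = 1.51 m/s, Re = 7.63×10^5, f = 0.01702, h_f = 1.46 m ≈ 1.45 m ✓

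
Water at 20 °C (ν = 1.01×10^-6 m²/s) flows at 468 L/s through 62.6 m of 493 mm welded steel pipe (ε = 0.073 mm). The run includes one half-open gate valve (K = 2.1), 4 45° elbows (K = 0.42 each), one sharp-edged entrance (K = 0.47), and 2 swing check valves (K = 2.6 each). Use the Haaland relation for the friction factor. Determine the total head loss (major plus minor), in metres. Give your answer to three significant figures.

V = 4Q/(πD²) = 2.452 m/s; V²/2g = 0.3064 m
Re = 1.20×10^6, ε/D = 1.48×10^-4 → f = 0.01383 (Haaland)
Major: h_f = f(L/D)·V²/2g = 0.01383·127.0·0.3064 = 0.5381 m
Minor: ΣK = 9.45; h_m = ΣK·V²/2g = 2.895 m
Total H_L = 0.5381 + 2.895 = 3.433 m

H_L ≈ 3.43 m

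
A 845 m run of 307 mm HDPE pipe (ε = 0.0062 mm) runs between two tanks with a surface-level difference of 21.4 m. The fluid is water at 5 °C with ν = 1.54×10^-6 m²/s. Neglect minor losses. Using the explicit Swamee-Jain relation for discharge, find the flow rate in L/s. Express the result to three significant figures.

Q ≈ 256 L/s

Swamee-Jain (Type II): Q = -0.965·√(gD⁵h_f/L)·ln[ε/(3.7D) + √(3.17ν²L/(gD³h_f))]
√(gD⁵h_f/L) = √(9.81·0.307⁵·21.4/845) = 0.02603
ε/(3.7D) = 5.46×10^-6; √(3.17ν²L/(gD³h_f)) = 3.23×10^-5
Q = -0.965·0.02603·ln(3.780×10^-5) = 0.2558 m³/s
Check: V = 3.46 m/s, Re = 6.89×10^5, f = 0.01276, h_f = 21.4 m ≈ 21.4 m ✓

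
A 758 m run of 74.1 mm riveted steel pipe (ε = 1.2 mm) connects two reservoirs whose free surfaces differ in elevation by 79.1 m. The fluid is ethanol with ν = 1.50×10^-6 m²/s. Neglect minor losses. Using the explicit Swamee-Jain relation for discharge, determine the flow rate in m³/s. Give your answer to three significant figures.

Swamee-Jain (Type II): Q = -0.965·√(gD⁵h_f/L)·ln[ε/(3.7D) + √(3.17ν²L/(gD³h_f))]
√(gD⁵h_f/L) = √(9.81·0.0741⁵·79.1/758) = 0.001512
ε/(3.7D) = 0.00438; √(3.17ν²L/(gD³h_f)) = 1.31×10^-4
Q = -0.965·0.001512·ln(0.004508) = 0.007883 m³/s
Check: V = 1.83 m/s, Re = 9.03×10^4, f = 0.04568, h_f = 79.6 m ≈ 79.1 m ✓

Q ≈ 0.00788 m³/s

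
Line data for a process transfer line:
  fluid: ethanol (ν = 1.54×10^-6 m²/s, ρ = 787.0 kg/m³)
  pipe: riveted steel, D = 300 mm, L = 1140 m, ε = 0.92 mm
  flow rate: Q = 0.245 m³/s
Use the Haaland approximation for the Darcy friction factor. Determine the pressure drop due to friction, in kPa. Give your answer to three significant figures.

Δp ≈ 477 kPa

V = 4Q/(πD²) = 4·0.245/(π·0.300²) = 3.466 m/s
Re = VD/ν = 3.466·0.300/1.54×10^-6 = 6.75×10^5 → turbulent
ε/D = 0.92/300 = 0.00307
Haaland: f = 0.02656
h_f = f(L/D)V²/(2g) = 0.02656·(1140/0.300)·3.466²/(2·9.81) = 61.80 m
Δp = ρg·h_f = 787.0·9.81·61.80 = 477.1 kPa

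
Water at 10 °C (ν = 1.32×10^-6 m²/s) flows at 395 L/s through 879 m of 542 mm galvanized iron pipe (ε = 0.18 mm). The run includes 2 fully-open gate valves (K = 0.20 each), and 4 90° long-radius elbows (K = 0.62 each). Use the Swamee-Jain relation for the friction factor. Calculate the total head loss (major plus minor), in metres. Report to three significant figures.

V = 4Q/(πD²) = 1.712 m/s; V²/2g = 0.1494 m
Re = 7.03×10^5, ε/D = 3.32×10^-4 → f = 0.01630 (Swamee-Jain)
Major: h_f = f(L/D)·V²/2g = 0.01630·1622·0.1494 = 3.948 m
Minor: ΣK = 2.88; h_m = ΣK·V²/2g = 0.4302 m
Total H_L = 3.948 + 0.4302 = 4.378 m

H_L ≈ 4.38 m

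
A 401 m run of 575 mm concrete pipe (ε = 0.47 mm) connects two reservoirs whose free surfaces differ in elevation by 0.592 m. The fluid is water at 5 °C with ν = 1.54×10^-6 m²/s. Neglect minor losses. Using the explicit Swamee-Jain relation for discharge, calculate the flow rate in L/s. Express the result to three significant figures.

Swamee-Jain (Type II): Q = -0.965·√(gD⁵h_f/L)·ln[ε/(3.7D) + √(3.17ν²L/(gD³h_f))]
√(gD⁵h_f/L) = √(9.81·0.575⁵·0.592/401) = 0.03017
ε/(3.7D) = 2.21×10^-4; √(3.17ν²L/(gD³h_f)) = 5.23×10^-5
Q = -0.965·0.03017·ln(2.732×10^-4) = 0.2389 m³/s
Check: V = 0.920 m/s, Re = 3.44×10^5, f = 0.01982, h_f = 0.596 m ≈ 0.592 m ✓

Q ≈ 239 L/s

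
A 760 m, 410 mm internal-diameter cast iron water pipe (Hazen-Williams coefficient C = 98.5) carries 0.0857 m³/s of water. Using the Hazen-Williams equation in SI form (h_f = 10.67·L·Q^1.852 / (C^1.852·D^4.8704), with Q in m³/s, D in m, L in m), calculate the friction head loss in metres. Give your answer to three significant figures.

h_f ≈ 1.34 m

h_f = 10.67·760·0.0857^1.852 / (98.5^1.852·0.410^4.8704) = 1.339 m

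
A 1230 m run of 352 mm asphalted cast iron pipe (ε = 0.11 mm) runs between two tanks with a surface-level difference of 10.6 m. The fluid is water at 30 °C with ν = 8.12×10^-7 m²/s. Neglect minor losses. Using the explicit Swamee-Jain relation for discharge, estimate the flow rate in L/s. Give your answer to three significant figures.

Q ≈ 188 L/s

Swamee-Jain (Type II): Q = -0.965·√(gD⁵h_f/L)·ln[ε/(3.7D) + √(3.17ν²L/(gD³h_f))]
√(gD⁵h_f/L) = √(9.81·0.352⁵·10.6/1230) = 0.02137
ε/(3.7D) = 8.45×10^-5; √(3.17ν²L/(gD³h_f)) = 2.38×10^-5
Q = -0.965·0.02137·ln(1.083×10^-4) = 0.1883 m³/s
Check: V = 1.94 m/s, Re = 8.39×10^5, f = 0.01599, h_f = 10.7 m ≈ 10.6 m ✓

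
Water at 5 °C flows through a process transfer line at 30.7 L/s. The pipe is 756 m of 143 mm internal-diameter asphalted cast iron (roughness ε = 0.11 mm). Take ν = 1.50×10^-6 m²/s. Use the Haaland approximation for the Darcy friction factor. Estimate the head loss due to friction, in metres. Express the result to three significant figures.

h_f ≈ 19.8 m

V = 4Q/(πD²) = 4·0.0307/(π·0.143²) = 1.912 m/s
Re = VD/ν = 1.912·0.143/1.50×10^-6 = 1.82×10^5 → turbulent
ε/D = 0.11/143 = 7.69×10^-4
Haaland: f = 0.02007
h_f = f(L/D)V²/(2g) = 0.02007·(756/0.143)·1.912²/(2·9.81) = 19.76 m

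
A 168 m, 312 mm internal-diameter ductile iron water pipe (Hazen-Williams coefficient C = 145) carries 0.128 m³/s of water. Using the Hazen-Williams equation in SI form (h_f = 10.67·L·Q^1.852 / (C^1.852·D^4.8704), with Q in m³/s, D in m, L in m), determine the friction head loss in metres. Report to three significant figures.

h_f = 10.67·168·0.128^1.852 / (145^1.852·0.312^4.8704) = 1.150 m

h_f ≈ 1.15 m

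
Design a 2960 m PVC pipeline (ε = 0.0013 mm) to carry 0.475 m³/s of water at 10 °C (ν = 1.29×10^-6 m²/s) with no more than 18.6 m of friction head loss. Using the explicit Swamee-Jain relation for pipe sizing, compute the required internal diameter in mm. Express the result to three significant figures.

Swamee-Jain (Type III): D = 0.66·[ε^1.25·(LQ²/(gh_f))^4.75 + ν·Q^9.4·(L/(gh_f))^5.2]^0.04
LQ²/(gh_f) = 3.660; L/(gh_f) = 16.22
Term 1 = ε^1.25·(…)^4.75 = 2.08×10^-5; Term 2 = ν·Q^9.4·(…)^5.2 = 0.00231
D = 0.66·(2.08×10^-5 + 0.00231)^0.04 = 0.5179 m = 518 mm
Check: V = 2.25 m/s, Re = 9.05×10^5, f = 0.01186, h_f = 17.6 m ≈ 18.6 m ✓

D ≈ 518 mm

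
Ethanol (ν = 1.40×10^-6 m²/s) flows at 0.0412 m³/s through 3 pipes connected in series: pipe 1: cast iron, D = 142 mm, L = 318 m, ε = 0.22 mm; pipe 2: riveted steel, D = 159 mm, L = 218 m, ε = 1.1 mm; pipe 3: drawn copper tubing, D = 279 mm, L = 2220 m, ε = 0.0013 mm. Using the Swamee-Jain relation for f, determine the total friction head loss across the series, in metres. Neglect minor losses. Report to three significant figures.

Pipe 1: V = 2.602 m/s, Re = 2.64×10^5, ε/D = 0.00155, f = 0.02288, h_1 = f(L/D)V²/2g = 17.67 m
Pipe 2: V = 2.075 m/s, Re = 2.36×10^5, ε/D = 0.00692, f = 0.03406, h_2 = f(L/D)V²/2g = 10.25 m
Pipe 3: V = 0.6739 m/s, Re = 1.34×10^5, ε/D = 4.66×10^-6, f = 0.01684, h_3 = f(L/D)V²/2g = 3.103 m
Series → Q common, losses add: H = Σh = 31.02 m

H ≈ 31.0 m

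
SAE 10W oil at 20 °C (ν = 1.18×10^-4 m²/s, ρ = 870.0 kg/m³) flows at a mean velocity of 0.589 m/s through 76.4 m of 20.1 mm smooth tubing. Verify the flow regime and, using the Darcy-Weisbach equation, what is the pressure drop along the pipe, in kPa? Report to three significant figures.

Δp ≈ 366 kPa

Re = VD/ν = 0.589·0.02010/1.18×10^-4 = 100 → laminar (Re < 2300)
f = 64/Re = 0.6379
h_f = f(L/D)V²/(2g) = 0.6379·(76.4/0.02010)·0.589²/(2·9.81) = 42.87 m
Δp = ρg·h_f = 870.0·9.81·42.87 = 365.9 kPa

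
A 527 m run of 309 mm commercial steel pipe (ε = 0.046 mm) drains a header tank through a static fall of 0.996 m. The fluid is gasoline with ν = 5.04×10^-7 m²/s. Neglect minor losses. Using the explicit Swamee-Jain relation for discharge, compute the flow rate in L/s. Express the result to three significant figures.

Swamee-Jain (Type II): Q = -0.965·√(gD⁵h_f/L)·ln[ε/(3.7D) + √(3.17ν²L/(gD³h_f))]
√(gD⁵h_f/L) = √(9.81·0.309⁵·0.996/527) = 0.007227
ε/(3.7D) = 4.02×10^-5; √(3.17ν²L/(gD³h_f)) = 3.84×10^-5
Q = -0.965·0.007227·ln(7.860×10^-5) = 0.06591 m³/s
Check: V = 0.879 m/s, Re = 5.39×10^5, f = 0.01490, h_f = 1.00 m ≈ 0.996 m ✓

Q ≈ 65.9 L/s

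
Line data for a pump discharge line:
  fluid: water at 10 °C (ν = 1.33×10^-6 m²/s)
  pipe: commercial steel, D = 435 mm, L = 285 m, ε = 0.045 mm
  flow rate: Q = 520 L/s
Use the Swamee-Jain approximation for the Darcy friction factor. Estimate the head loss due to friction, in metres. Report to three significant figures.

V = 4Q/(πD²) = 4·0.520/(π·0.435²) = 3.499 m/s
Re = VD/ν = 3.499·0.435/1.33×10^-6 = 1.14×10^6 → turbulent
ε/D = 0.045/435 = 1.03×10^-4
Swamee-Jain: f = 0.01341
h_f = f(L/D)V²/(2g) = 0.01341·(285/0.435)·3.499²/(2·9.81) = 5.484 m

h_f ≈ 5.48 m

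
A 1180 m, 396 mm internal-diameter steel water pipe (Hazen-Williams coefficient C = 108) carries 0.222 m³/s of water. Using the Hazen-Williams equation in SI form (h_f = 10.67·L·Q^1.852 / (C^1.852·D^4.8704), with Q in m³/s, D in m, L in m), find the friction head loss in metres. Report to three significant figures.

h_f = 10.67·1180·0.222^1.852 / (108^1.852·0.396^4.8704) = 12.11 m

h_f ≈ 12.1 m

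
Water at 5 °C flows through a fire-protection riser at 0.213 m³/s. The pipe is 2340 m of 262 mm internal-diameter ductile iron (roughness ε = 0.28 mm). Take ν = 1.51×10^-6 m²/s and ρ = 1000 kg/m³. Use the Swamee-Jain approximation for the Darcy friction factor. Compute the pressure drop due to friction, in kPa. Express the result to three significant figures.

Δp ≈ 1430 kPa

V = 4Q/(πD²) = 4·0.213/(π·0.262²) = 3.951 m/s
Re = VD/ν = 3.951·0.262/1.51×10^-6 = 6.86×10^5 → turbulent
ε/D = 0.28/262 = 0.00107
Swamee-Jain: f = 0.02048
h_f = f(L/D)V²/(2g) = 0.02048·(2340/0.262)·3.951²/(2·9.81) = 145.5 m
Δp = ρg·h_f = 1000·9.81·145.5 = 1428 kPa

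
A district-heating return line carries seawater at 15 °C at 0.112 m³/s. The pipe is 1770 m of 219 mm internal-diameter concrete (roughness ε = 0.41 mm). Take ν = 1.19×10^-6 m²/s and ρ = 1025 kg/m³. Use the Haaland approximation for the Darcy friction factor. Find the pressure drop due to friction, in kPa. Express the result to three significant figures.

V = 4Q/(πD²) = 4·0.112/(π·0.219²) = 2.973 m/s
Re = VD/ν = 2.973·0.219/1.19×10^-6 = 5.47×10^5 → turbulent
ε/D = 0.41/219 = 0.00187
Haaland: f = 0.02337
h_f = f(L/D)V²/(2g) = 0.02337·(1770/0.219)·2.973²/(2·9.81) = 85.11 m
Δp = ρg·h_f = 1025·9.81·85.11 = 855.8 kPa

Δp ≈ 856 kPa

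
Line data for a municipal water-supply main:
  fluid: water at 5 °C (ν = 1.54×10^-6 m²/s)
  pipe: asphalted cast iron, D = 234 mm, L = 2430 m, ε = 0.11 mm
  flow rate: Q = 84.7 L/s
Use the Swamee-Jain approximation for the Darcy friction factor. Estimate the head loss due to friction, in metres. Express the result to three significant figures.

h_f ≈ 37.3 m

V = 4Q/(πD²) = 4·0.0847/(π·0.234²) = 1.970 m/s
Re = VD/ν = 1.970·0.234/1.54×10^-6 = 2.99×10^5 → turbulent
ε/D = 0.11/234 = 4.70×10^-4
Swamee-Jain: f = 0.01816
h_f = f(L/D)V²/(2g) = 0.01816·(2430/0.234)·1.970²/(2·9.81) = 37.28 m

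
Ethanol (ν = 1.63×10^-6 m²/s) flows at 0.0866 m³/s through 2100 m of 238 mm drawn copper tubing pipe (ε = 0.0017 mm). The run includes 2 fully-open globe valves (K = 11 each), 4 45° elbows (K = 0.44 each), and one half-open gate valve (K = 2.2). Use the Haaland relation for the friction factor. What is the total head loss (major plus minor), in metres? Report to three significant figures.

V = 4Q/(πD²) = 1.947 m/s; V²/2g = 0.1931 m
Re = 2.84×10^5, ε/D = 7.14×10^-6 → f = 0.01454 (Haaland)
Major: h_f = f(L/D)·V²/2g = 0.01454·8824·0.1931 = 24.78 m
Minor: ΣK = 26.0; h_m = ΣK·V²/2g = 5.014 m
Total H_L = 24.78 + 5.014 = 29.80 m

H_L ≈ 29.8 m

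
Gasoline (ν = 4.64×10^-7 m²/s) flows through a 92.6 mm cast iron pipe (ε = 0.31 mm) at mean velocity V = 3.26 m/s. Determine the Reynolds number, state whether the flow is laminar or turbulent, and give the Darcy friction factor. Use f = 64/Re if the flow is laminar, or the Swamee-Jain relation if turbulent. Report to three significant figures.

Re ≈ 6.51×10^5; turbulent; f ≈ 0.0273

Re = VD/ν = 3.260·0.0926/4.64×10^-7 = 6.51×10^5
Re > 4000 → turbulent; ε/D = 0.00335
Swamee-Jain: f = 0.02727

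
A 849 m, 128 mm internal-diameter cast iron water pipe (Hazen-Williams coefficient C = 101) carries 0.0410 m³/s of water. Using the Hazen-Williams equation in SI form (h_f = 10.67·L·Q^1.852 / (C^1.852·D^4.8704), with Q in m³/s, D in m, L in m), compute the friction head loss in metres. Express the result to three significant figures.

h_f ≈ 106 m

h_f = 10.67·849·0.0410^1.852 / (101^1.852·0.128^4.8704) = 105.7 m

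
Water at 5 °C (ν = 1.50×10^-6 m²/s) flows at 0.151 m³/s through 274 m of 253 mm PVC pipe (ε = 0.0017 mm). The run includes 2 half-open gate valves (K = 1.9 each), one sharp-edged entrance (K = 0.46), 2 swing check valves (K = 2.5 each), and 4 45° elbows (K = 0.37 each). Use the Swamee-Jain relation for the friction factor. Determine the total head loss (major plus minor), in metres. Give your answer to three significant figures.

H_L ≈ 11.5 m

V = 4Q/(πD²) = 3.004 m/s; V²/2g = 0.4598 m
Re = 5.07×10^5, ε/D = 6.72×10^-6 → f = 0.01317 (Swamee-Jain)
Major: h_f = f(L/D)·V²/2g = 0.01317·1083·0.4598 = 6.558 m
Minor: ΣK = 10.7; h_m = ΣK·V²/2g = 4.939 m
Total H_L = 6.558 + 4.939 = 11.50 m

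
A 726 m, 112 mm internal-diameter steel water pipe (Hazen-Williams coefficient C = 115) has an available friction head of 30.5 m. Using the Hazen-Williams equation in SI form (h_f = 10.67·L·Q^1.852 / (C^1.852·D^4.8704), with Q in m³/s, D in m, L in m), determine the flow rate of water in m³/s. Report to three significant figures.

Rearranging: Q = [h_f·C^1.852·D^4.8704 / (10.67·L)]^(1/1.852)
Q = [30.5·115^1.852·0.112^4.8704 / (10.67·726)]^0.540 = 0.01827 m³/s

Q ≈ 0.0183 m³/s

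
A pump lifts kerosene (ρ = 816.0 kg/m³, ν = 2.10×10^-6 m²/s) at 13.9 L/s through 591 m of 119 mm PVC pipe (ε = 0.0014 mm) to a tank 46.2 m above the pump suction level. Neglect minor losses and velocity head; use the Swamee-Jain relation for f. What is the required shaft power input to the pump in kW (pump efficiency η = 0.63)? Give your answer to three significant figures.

P_shaft ≈ 9.51 kW

V = 4Q/(πD²) = 1.250 m/s; Re = 7.08×10^4; ε/D = 1.18×10^-5; f = 0.01928
h_f = f(L/D)V²/2g = 7.624 m
Total head H = z + h_f = 46.2 + 7.624 = 53.82 m
P_hyd = ρgQH = 816.0·9.81·0.0139·53.82 = 5.989 kW
P_shaft = P_hyd/η = 5.989/0.63 = 9.506 kW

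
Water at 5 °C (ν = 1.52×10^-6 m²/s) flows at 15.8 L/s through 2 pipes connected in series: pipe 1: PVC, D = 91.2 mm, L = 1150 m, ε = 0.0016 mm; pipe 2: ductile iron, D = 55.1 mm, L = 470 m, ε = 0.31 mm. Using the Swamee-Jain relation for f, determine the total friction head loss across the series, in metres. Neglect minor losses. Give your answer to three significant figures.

H ≈ 674 m

Pipe 1: V = 2.419 m/s, Re = 1.45×10^5, ε/D = 1.75×10^-5, f = 0.01668, h_1 = f(L/D)V²/2g = 62.72 m
Pipe 2: V = 6.626 m/s, Re = 2.40×10^5, ε/D = 0.00563, f = 0.03200, h_2 = f(L/D)V²/2g = 610.9 m
Series → Q common, losses add: H = Σh = 673.6 m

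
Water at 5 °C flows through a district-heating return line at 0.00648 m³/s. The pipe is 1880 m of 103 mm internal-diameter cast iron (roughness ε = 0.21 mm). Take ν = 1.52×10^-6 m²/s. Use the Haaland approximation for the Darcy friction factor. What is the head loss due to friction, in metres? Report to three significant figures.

V = 4Q/(πD²) = 4·0.00648/(π·0.103²) = 0.7777 m/s
Re = VD/ν = 0.7777·0.103/1.52×10^-6 = 5.27×10^4 → turbulent
ε/D = 0.21/103 = 0.00204
Haaland: f = 0.02625
h_f = f(L/D)V²/(2g) = 0.02625·(1880/0.103)·0.7777²/(2·9.81) = 14.77 m

h_f ≈ 14.8 m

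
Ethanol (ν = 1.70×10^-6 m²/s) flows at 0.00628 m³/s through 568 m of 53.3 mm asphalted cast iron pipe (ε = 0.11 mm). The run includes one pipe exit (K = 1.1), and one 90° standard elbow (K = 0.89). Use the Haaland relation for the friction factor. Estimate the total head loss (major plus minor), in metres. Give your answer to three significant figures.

H_L ≈ 110 m

V = 4Q/(πD²) = 2.815 m/s; V²/2g = 0.4038 m
Re = 8.82×10^4, ε/D = 0.00206 → f = 0.02533 (Haaland)
Major: h_f = f(L/D)·V²/2g = 0.02533·10657·0.4038 = 109.0 m
Minor: ΣK = 1.99; h_m = ΣK·V²/2g = 0.8035 m
Total H_L = 109.0 + 0.8035 = 109.8 m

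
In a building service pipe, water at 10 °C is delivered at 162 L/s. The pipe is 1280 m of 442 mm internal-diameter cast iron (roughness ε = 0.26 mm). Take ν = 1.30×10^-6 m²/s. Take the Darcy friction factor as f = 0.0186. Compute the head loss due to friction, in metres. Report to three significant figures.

V = 4Q/(πD²) = 4·0.162/(π·0.442²) = 1.056 m/s
h_f = f(L/D)V²/(2g) = 0.01860·(1280/0.442)·1.056²/(2·9.81) = 3.060 m

h_f ≈ 3.06 m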